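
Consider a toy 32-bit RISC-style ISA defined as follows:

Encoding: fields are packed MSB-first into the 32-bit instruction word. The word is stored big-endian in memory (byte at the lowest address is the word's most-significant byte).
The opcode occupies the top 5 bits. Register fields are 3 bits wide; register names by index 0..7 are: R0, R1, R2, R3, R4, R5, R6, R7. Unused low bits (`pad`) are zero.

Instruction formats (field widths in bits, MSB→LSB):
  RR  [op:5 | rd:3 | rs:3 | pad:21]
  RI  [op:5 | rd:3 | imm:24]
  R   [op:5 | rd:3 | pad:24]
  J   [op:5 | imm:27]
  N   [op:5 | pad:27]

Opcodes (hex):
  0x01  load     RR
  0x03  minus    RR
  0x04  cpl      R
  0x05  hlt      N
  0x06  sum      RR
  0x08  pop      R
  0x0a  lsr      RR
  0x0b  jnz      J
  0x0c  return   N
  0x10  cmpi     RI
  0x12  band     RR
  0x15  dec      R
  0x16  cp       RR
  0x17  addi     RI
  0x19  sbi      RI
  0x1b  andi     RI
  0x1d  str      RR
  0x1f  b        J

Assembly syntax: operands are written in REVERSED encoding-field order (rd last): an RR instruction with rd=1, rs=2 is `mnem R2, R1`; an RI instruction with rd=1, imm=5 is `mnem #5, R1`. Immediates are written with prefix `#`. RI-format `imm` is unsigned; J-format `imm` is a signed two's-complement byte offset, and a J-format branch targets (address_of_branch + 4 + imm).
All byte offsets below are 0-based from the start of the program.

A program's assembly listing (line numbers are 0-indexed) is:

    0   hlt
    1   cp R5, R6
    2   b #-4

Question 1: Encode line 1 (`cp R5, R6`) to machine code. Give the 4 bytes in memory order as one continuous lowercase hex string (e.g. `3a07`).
b6a00000

1. cp fields op=0x16:5|rd=6:3|rs=5:3|pad=0:21 → word b6a00000h → b6 a0 00 00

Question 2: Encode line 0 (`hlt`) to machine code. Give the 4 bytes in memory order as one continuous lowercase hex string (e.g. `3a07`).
28000000

0. hlt fields op=0x5:5|pad=0:27 → word 28000000h → 28 00 00 00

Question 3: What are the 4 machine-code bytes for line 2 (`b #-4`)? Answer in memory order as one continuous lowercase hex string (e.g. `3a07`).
fffffffc

2. b fields op=0x1f:5|imm=-4:27 → word fffffffch → ff ff ff fc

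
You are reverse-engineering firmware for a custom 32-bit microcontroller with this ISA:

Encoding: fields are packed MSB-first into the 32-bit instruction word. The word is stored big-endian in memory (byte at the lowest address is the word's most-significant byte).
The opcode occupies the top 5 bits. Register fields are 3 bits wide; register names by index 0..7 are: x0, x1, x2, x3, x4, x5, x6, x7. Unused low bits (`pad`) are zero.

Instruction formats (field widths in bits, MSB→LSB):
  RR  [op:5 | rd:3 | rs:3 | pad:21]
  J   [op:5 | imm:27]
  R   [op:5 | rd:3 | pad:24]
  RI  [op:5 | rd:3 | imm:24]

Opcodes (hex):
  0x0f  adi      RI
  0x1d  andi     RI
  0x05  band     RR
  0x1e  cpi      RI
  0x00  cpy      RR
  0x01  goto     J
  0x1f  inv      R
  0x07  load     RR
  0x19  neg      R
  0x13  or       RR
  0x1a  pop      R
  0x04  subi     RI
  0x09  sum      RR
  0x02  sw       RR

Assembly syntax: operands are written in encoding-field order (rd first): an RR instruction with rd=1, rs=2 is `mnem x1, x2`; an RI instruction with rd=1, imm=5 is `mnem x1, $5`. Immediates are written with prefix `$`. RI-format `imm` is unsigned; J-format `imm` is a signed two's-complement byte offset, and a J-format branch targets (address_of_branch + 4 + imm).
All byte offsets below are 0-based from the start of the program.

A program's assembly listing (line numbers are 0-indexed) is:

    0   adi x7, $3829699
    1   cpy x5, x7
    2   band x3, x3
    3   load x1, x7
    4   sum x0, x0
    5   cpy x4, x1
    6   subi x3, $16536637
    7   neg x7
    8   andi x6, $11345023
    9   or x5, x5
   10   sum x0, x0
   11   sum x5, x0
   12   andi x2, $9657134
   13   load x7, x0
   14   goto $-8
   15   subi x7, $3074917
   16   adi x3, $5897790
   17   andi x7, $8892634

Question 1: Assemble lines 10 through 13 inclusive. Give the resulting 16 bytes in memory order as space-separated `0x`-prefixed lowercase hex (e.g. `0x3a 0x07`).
0x48 0x00 0x00 0x00 0x4d 0x00 0x00 0x00 0xea 0x93 0x5b 0x2e 0x3f 0x00 0x00 0x00

line 10 (sum): pack op=0x9:5|rd=0:3|rs=0:3|pad=0:21 = 0x48000000; big→ 48 00 00 00
line 11 (sum): pack op=0x9:5|rd=5:3|rs=0:3|pad=0:21 = 0x4d000000; big→ 4d 00 00 00
line 12 (andi): pack op=0x1d:5|rd=2:3|imm=9657134:24 = 0xea935b2e; big→ ea 93 5b 2e
line 13 (load): pack op=0x7:5|rd=7:3|rs=0:3|pad=0:21 = 0x3f000000; big→ 3f 00 00 00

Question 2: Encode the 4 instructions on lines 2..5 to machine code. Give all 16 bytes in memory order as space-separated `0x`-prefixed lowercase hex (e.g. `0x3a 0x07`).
0x2b 0x60 0x00 0x00 0x39 0xe0 0x00 0x00 0x48 0x00 0x00 0x00 0x04 0x20 0x00 0x00

2. band fields op=0x5:5|rd=3:3|rs=3:3|pad=0:21 → word 2b600000h → 2b 60 00 00
3. load fields op=0x7:5|rd=1:3|rs=7:3|pad=0:21 → word 39e00000h → 39 e0 00 00
4. sum fields op=0x9:5|rd=0:3|rs=0:3|pad=0:21 → word 48000000h → 48 00 00 00
5. cpy fields op=0x0:5|rd=4:3|rs=1:3|pad=0:21 → word 04200000h → 04 20 00 00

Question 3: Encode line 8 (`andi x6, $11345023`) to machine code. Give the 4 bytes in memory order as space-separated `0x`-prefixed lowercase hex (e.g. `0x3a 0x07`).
0xee 0xad 0x1c 0x7f

8. andi fields op=0x1d:5|rd=6:3|imm=11345023:24 → word eead1c7fh → ee ad 1c 7f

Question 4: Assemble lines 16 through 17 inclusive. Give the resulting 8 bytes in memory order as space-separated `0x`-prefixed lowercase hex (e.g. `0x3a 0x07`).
0x7b 0x59 0xfe 0x3e 0xef 0x87 0xb0 0xda

16. adi fields op=0xf:5|rd=3:3|imm=5897790:24 → word 7b59fe3eh → 7b 59 fe 3e
17. andi fields op=0x1d:5|rd=7:3|imm=8892634:24 → word ef87b0dah → ef 87 b0 da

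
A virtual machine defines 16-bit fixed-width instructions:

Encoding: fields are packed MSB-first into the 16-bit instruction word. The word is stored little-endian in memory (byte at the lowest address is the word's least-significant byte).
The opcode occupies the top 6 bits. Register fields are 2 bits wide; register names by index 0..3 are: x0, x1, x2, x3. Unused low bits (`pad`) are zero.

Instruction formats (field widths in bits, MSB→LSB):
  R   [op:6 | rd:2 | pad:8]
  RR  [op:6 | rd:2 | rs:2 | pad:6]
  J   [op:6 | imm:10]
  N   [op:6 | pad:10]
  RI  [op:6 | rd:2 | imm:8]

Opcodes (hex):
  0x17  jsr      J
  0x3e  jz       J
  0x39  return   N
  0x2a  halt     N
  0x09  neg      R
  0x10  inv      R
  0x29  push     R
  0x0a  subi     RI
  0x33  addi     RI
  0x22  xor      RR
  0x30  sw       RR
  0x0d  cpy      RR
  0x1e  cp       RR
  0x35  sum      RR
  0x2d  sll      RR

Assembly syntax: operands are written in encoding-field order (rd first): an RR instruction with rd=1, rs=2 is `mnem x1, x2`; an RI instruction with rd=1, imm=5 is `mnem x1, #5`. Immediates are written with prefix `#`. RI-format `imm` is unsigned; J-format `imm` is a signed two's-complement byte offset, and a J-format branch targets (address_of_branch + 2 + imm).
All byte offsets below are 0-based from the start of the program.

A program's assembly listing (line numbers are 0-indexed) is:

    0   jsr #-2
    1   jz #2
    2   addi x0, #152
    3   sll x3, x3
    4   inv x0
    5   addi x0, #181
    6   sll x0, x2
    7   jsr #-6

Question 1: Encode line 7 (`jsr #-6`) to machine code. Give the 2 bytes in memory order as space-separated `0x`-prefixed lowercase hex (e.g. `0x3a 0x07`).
0xfa 0x5f

L7: jsr op=0x17:6|imm=-6:10 ⇒ 0x5ffa ⇒ little fa 5f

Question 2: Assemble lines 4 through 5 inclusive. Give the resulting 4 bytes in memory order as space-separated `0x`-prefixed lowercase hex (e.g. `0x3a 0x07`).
0x00 0x40 0xb5 0xcc

L4: inv op=0x10:6|rd=0:2|pad=0:8 ⇒ 0x4000 ⇒ little 00 40
L5: addi op=0x33:6|rd=0:2|imm=181:8 ⇒ 0xccb5 ⇒ little b5 cc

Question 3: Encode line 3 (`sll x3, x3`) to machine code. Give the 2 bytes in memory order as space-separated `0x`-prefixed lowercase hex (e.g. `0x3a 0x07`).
line 3 (sll): pack op=0x2d:6|rd=3:2|rs=3:2|pad=0:6 = 0xb7c0; little→ c0 b7

0xc0 0xb7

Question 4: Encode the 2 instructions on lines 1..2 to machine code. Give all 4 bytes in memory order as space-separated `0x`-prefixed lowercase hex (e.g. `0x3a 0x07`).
line 1 (jz): pack op=0x3e:6|imm=2:10 = 0xf802; little→ 02 f8
line 2 (addi): pack op=0x33:6|rd=0:2|imm=152:8 = 0xcc98; little→ 98 cc

0x02 0xf8 0x98 0xcc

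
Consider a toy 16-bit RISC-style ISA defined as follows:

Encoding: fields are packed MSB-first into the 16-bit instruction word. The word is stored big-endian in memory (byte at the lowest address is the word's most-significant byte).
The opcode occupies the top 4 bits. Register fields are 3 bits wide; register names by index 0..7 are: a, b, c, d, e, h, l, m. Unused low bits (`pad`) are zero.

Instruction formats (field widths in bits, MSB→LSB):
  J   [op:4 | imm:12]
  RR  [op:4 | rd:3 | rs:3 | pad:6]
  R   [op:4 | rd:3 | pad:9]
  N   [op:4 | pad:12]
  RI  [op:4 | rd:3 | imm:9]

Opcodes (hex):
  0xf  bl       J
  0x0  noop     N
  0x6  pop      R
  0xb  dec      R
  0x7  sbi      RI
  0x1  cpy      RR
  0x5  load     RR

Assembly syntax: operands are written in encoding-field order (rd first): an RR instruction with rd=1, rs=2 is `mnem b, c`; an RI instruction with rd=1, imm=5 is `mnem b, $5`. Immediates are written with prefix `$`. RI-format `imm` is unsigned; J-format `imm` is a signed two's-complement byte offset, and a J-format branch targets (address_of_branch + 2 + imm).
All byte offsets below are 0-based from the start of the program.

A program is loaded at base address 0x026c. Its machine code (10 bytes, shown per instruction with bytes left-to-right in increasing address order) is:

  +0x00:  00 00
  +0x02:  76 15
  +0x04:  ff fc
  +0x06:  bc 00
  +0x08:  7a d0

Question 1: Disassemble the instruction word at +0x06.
+0x06: bc 00 ⇒ word 0xbc00 (big)
  op=0xbc00>>12=0xb ⇒ dec (R)
  [11:9] rd=6 = l

dec l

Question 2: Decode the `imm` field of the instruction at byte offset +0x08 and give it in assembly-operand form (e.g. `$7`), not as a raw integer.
off 0x08: read 7a d0 as big → 0x7ad0
  opcode bits[15:12]=0x7: sbi/RI
  [11:9] rd=5 = h
  [8:0] imm=208 = $208

$208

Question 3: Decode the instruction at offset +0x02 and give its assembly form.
sbi d, $21

[02] 76 15 → 0x7615
  op=0x7615>>12=0x7 ⇒ sbi (RI)
  rd: (w>>9)&0x7=0x3 → d
  imm: (w>>0)&0x1ff=0x15 → $21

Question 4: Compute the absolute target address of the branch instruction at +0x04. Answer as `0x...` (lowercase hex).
+0x04: ff fc ⇒ word 0xfffc (big)
  top 4b → 0xf → bl [J]
  [11:0] imm=4092 (s12→-4) = $-4
  target = base 0x026c + off 0x04 + 2 + imm -4 = 0x026e

0x026e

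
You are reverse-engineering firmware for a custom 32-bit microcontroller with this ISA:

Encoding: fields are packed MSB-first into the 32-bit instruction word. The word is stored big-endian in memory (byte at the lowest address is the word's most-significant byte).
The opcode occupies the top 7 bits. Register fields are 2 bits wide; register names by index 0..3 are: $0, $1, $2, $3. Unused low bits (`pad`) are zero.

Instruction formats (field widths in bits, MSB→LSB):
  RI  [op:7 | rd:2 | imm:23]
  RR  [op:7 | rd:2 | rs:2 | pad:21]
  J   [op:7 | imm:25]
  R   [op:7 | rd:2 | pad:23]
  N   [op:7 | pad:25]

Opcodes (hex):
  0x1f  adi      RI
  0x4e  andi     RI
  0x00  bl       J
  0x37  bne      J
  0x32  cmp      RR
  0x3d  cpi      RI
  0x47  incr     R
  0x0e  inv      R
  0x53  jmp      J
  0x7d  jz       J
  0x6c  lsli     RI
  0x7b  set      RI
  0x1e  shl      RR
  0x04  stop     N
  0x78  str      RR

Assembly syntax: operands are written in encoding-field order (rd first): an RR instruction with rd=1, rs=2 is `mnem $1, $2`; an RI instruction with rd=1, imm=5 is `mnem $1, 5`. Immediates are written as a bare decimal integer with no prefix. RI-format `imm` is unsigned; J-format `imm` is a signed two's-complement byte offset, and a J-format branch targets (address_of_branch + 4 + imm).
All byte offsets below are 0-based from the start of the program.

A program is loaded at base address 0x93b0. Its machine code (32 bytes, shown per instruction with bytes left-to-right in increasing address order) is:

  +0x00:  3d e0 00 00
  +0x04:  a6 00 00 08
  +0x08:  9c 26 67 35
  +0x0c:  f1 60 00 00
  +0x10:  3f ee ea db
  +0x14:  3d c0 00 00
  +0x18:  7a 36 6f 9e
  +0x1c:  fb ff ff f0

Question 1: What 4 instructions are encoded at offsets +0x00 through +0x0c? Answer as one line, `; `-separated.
shl $3, $3; jmp 8; andi $0, 2516789; str $2, $3

off 0x00: read 3d e0 00 00 as big → 0x3de00000
  opcode bits[31:25]=0x1e: shl/RR
  [24:23] rd=3 = $3
  [22:21] rs=3 = $3
off 0x04: read a6 00 00 08 as big → 0xa6000008
  opcode bits[31:25]=0x53: jmp/J
  [24:0] imm=8 = 8
off 0x08: read 9c 26 67 35 as big → 0x9c266735
  opcode bits[31:25]=0x4e: andi/RI
  [24:23] rd=0 = $0
  [22:0] imm=2516789 = 2516789
off 0x0c: read f1 60 00 00 as big → 0xf1600000
  opcode bits[31:25]=0x78: str/RR
  [24:23] rd=2 = $2
  [22:21] rs=3 = $3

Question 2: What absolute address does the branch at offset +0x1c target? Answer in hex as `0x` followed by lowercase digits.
0x93c0

[1c] fb ff ff f0 → 0xfbfffff0
  top 7b → 0x7d → jz [J]
  imm: (w>>0)&0x1ffffff=0x1fffff0 (s25→-16) → -16
  target = base 0x93b0 + off 0x1c + 4 + imm -16 = 0x93c0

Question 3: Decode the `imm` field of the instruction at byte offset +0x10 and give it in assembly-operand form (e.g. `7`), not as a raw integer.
7269083

@+10  big-endian(3f ee ea db) = 0x3feeeadb
  top 7b → 0x1f → adi [RI]
  rd@[24:23]=0x3 ⇒ $3
  imm@[22:0]=0x6eeadb ⇒ 7269083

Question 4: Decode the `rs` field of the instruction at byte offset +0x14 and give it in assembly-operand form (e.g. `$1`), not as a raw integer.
$2

@+14  big-endian(3d c0 00 00) = 0x3dc00000
  top 7b → 0x1e → shl [RR]
  rd@[24:23]=0x3 ⇒ $3
  rs@[22:21]=0x2 ⇒ $2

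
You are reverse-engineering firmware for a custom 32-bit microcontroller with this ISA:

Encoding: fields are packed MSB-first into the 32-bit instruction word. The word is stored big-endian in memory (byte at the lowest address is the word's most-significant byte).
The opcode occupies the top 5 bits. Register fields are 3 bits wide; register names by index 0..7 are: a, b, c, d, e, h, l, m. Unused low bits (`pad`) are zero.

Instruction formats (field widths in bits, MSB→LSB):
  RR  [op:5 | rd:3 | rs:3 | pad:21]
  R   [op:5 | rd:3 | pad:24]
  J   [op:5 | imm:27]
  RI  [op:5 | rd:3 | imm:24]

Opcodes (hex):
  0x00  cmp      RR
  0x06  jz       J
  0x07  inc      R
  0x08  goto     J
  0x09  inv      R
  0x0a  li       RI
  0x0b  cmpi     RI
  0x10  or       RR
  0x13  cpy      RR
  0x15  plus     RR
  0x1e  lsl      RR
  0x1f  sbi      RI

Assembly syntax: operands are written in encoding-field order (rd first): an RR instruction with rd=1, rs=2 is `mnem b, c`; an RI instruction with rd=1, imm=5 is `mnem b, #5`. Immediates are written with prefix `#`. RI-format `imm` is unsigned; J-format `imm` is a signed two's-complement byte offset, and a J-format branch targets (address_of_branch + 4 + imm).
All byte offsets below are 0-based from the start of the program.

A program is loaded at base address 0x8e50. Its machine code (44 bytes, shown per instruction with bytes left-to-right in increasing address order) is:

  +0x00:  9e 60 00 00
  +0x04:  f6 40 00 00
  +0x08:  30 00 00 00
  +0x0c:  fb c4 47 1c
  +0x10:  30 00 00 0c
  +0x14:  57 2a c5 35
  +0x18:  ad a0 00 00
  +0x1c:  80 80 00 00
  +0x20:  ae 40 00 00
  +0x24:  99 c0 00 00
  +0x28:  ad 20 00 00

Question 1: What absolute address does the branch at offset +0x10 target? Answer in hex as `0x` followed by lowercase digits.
off 0x10: read 30 00 00 0c as big → 0x3000000c
  top 5b → 0x6 → jz [J]
  [26:0] imm=12 = #12
  target = base 0x8e50 + off 0x10 + 4 + imm 12 = 0x8e70

0x8e70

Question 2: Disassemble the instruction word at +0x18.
@+18  big-endian(ad a0 00 00) = 0xada00000
  op=0xada00000>>27=0x15 ⇒ plus (RR)
  rd: (w>>24)&0x7=0x5 → h
  rs: (w>>21)&0x7=0x5 → h

plus h, h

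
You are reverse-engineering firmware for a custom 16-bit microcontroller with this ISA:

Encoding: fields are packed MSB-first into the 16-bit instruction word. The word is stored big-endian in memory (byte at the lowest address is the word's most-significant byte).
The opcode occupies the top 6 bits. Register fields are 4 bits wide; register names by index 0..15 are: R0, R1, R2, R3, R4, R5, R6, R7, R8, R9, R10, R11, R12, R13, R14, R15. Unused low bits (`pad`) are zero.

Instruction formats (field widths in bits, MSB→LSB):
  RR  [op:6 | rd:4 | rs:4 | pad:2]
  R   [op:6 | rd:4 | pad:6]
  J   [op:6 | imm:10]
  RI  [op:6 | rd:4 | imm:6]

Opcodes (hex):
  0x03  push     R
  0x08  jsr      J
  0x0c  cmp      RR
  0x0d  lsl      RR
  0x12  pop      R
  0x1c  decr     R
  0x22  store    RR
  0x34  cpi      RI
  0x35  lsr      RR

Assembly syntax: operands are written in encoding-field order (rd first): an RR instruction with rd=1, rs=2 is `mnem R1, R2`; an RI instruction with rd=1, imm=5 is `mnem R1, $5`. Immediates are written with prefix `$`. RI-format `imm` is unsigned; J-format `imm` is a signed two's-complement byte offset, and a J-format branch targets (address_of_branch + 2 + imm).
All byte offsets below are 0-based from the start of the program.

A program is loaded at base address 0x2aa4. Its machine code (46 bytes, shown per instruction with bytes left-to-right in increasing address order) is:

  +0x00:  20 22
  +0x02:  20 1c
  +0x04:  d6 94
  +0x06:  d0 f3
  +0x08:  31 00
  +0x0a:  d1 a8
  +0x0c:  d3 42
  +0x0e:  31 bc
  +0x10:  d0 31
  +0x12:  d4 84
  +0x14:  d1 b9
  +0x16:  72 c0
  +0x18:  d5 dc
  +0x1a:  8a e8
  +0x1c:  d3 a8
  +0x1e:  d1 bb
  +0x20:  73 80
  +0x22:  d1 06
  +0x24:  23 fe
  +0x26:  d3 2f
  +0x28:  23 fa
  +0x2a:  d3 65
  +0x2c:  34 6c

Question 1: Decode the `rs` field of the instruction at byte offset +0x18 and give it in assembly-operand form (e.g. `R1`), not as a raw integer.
R7

[18] d5 dc → 0xd5dc
  opcode bits[15:10]=0x35: lsr/RR
  rd: (w>>6)&0xf=0x7 → R7
  rs: (w>>2)&0xf=0x7 → R7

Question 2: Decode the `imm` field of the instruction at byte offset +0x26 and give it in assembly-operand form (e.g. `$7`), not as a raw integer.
$47

@+26  big-endian(d3 2f) = 0xd32f
  opcode bits[15:10]=0x34: cpi/RI
  rd: (w>>6)&0xf=0xc → R12
  imm: (w>>0)&0x3f=0x2f → $47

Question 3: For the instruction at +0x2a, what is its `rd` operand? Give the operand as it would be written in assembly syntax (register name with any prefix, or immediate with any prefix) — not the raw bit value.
@+2a  big-endian(d3 65) = 0xd365
  op=0xd365>>10=0x34 ⇒ cpi (RI)
  [9:6] rd=13 = R13
  [5:0] imm=37 = $37

R13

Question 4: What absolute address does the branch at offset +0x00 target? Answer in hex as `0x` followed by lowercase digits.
+0x00: 20 22 ⇒ word 0x2022 (big)
  top 6b → 0x8 → jsr [J]
  imm: (w>>0)&0x3ff=0x22 → $34
  target = base 0x2aa4 + off 0x00 + 2 + imm 34 = 0x2ac8

0x2ac8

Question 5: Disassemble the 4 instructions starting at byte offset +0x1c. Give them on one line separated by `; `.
@+1c  big-endian(d3 a8) = 0xd3a8
  top 6b → 0x34 → cpi [RI]
  [9:6] rd=14 = R14
  [5:0] imm=40 = $40
@+1e  big-endian(d1 bb) = 0xd1bb
  top 6b → 0x34 → cpi [RI]
  [9:6] rd=6 = R6
  [5:0] imm=59 = $59
@+20  big-endian(73 80) = 0x7380
  top 6b → 0x1c → decr [R]
  [9:6] rd=14 = R14
@+22  big-endian(d1 06) = 0xd106
  top 6b → 0x34 → cpi [RI]
  [9:6] rd=4 = R4
  [5:0] imm=6 = $6

cpi R14, $40; cpi R6, $59; decr R14; cpi R4, $6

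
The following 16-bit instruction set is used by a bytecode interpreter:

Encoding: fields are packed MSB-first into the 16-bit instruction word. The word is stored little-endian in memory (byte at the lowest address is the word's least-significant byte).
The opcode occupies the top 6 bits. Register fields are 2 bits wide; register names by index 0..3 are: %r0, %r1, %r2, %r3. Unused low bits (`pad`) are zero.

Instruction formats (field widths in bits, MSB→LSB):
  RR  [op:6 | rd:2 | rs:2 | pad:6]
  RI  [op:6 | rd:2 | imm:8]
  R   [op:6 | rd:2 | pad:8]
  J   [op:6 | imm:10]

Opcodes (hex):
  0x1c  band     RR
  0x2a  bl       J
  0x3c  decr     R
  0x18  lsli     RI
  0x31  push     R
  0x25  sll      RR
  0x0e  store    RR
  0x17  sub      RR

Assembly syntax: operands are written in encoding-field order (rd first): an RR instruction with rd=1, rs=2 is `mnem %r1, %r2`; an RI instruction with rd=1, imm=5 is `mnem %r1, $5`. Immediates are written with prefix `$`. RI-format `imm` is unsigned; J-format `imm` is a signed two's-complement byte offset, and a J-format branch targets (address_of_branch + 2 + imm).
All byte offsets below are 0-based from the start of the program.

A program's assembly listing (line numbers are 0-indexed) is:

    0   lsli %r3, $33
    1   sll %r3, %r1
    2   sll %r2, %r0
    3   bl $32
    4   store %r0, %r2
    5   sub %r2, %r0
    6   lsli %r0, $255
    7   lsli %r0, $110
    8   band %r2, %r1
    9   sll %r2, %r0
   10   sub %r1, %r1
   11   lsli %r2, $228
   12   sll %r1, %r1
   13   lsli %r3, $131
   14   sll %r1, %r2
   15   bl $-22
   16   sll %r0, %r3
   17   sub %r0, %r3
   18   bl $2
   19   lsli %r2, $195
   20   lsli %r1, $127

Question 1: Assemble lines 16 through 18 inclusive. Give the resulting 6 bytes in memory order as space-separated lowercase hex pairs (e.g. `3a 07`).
c0 94 c0 5c 02 a8

16. sll fields op=0x25:6|rd=0:2|rs=3:2|pad=0:6 → word 94c0h → c0 94
17. sub fields op=0x17:6|rd=0:2|rs=3:2|pad=0:6 → word 5cc0h → c0 5c
18. bl fields op=0x2a:6|imm=2:10 → word a802h → 02 a8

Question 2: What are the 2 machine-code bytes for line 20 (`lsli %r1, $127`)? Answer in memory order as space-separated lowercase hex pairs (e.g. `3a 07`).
7f 61

20. lsli fields op=0x18:6|rd=1:2|imm=127:8 → word 617fh → 7f 61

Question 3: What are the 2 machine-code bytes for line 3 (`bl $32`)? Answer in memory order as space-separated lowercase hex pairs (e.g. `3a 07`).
20 a8

3. bl fields op=0x2a:6|imm=32:10 → word a820h → 20 a8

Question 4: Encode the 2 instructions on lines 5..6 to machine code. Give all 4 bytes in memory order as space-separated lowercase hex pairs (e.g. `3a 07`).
line 5 (sub): pack op=0x17:6|rd=2:2|rs=0:2|pad=0:6 = 0x5e00; little→ 00 5e
line 6 (lsli): pack op=0x18:6|rd=0:2|imm=255:8 = 0x60ff; little→ ff 60

00 5e ff 60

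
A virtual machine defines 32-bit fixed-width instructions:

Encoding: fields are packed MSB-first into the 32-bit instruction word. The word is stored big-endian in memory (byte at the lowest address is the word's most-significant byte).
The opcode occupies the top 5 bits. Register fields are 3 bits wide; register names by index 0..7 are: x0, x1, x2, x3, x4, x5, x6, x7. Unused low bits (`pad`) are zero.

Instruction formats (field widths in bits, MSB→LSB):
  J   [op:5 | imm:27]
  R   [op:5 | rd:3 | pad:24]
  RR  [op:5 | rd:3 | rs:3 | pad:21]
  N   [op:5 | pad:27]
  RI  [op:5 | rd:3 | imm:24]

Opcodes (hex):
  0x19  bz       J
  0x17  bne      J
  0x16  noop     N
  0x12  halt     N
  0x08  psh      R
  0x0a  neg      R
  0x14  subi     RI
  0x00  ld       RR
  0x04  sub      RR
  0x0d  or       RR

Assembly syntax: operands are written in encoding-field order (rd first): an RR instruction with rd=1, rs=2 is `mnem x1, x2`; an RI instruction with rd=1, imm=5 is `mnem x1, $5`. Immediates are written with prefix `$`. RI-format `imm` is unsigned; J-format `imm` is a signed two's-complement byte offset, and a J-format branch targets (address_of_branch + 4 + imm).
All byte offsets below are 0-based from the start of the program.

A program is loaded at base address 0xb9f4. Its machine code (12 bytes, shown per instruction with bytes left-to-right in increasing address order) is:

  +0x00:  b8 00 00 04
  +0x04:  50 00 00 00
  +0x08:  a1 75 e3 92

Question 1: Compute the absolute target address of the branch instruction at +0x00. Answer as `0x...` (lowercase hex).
0xb9fc

[00] b8 00 00 04 → 0xb8000004
  opcode bits[31:27]=0x17: bne/J
  imm@[26:0]=0x4 ⇒ $4
  target = base 0xb9f4 + off 0x00 + 4 + imm 4 = 0xb9fc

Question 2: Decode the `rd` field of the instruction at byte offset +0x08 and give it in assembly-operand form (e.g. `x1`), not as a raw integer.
off 0x08: read a1 75 e3 92 as big → 0xa175e392
  top 5b → 0x14 → subi [RI]
  rd@[26:24]=0x1 ⇒ x1
  imm@[23:0]=0x75e392 ⇒ $7725970

x1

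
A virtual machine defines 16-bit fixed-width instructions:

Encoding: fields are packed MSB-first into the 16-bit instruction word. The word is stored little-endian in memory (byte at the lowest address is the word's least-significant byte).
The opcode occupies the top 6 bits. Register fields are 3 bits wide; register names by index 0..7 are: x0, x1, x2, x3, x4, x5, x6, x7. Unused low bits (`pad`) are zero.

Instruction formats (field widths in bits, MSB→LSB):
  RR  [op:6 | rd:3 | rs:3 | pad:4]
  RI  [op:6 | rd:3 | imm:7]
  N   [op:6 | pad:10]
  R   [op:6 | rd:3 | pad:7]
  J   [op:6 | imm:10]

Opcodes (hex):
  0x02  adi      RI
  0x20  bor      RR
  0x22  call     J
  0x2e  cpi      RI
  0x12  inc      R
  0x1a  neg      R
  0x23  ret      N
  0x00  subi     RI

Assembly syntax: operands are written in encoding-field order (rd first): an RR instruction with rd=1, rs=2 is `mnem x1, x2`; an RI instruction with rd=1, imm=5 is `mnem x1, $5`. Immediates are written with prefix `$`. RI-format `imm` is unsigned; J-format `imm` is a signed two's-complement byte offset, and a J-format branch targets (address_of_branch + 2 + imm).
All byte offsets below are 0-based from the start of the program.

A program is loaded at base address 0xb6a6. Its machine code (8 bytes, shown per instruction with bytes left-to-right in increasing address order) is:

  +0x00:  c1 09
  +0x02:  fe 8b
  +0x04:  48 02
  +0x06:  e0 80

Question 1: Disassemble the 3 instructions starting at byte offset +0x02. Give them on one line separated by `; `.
call $-2; subi x4, $72; bor x1, x6

[02] fe 8b → 0x8bfe
  opcode bits[15:10]=0x22: call/J
  imm: (w>>0)&0x3ff=0x3fe (s10→-2) → $-2
[04] 48 02 → 0x0248
  opcode bits[15:10]=0x0: subi/RI
  rd: (w>>7)&0x7=0x4 → x4
  imm: (w>>0)&0x7f=0x48 → $72
[06] e0 80 → 0x80e0
  opcode bits[15:10]=0x20: bor/RR
  rd: (w>>7)&0x7=0x1 → x1
  rs: (w>>4)&0x7=0x6 → x6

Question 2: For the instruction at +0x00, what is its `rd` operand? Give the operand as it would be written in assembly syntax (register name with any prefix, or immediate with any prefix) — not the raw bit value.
off 0x00: read c1 09 as little → 0x09c1
  top 6b → 0x2 → adi [RI]
  rd: (w>>7)&0x7=0x3 → x3
  imm: (w>>0)&0x7f=0x41 → $65

x3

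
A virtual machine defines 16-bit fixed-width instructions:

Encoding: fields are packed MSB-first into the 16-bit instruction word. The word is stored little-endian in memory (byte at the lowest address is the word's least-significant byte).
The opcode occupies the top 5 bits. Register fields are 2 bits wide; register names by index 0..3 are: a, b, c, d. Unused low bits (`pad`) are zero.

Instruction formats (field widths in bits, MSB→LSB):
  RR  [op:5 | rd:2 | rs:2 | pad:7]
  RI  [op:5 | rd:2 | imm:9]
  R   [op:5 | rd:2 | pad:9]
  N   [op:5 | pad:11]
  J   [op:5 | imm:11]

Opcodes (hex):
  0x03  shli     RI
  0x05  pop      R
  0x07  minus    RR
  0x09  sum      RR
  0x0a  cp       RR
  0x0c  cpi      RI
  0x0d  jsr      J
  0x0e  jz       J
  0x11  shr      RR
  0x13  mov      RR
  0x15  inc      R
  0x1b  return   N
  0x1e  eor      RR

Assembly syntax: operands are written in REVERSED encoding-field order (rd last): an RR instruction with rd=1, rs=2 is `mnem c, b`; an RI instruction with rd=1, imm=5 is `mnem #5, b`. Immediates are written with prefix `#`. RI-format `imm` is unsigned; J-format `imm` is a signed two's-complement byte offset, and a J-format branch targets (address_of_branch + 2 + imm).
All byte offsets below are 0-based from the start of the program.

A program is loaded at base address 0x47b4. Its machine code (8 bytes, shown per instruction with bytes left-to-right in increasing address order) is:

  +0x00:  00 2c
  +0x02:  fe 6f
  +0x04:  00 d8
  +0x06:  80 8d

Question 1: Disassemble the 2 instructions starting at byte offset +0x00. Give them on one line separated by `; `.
pop c; jsr #-2

[00] 00 2c → 0x2c00
  opcode bits[15:11]=0x5: pop/R
  rd@[10:9]=0x2 ⇒ c
[02] fe 6f → 0x6ffe
  opcode bits[15:11]=0xd: jsr/J
  imm@[10:0]=0x7fe (s11→-2) ⇒ #-2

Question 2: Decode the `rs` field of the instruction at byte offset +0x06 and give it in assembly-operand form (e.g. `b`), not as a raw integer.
d

@+06  little-endian(80 8d) = 0x8d80
  op=0x8d80>>11=0x11 ⇒ shr (RR)
  rd: (w>>9)&0x3=0x2 → c
  rs: (w>>7)&0x3=0x3 → d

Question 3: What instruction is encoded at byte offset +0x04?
return

[04] 00 d8 → 0xd800
  top 5b → 0x1b → return [N]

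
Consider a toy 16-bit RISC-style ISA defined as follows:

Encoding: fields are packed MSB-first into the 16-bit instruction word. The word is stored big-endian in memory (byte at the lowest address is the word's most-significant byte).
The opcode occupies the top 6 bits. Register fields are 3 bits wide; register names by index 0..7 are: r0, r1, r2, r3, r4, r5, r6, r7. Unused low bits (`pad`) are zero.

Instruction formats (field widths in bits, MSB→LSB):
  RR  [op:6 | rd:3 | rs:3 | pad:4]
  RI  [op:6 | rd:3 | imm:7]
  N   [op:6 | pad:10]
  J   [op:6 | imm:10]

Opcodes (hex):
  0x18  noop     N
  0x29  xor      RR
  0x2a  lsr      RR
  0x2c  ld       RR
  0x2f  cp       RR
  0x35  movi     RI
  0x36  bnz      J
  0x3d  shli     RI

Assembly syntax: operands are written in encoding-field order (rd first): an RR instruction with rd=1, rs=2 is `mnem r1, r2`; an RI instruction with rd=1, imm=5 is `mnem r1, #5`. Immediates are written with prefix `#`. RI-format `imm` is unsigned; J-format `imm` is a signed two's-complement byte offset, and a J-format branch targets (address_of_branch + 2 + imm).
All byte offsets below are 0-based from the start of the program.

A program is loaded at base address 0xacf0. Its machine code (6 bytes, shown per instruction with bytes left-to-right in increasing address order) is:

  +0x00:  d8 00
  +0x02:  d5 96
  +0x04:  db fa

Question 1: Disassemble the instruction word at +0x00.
@+00  big-endian(d8 00) = 0xd800
  top 6b → 0x36 → bnz [J]
  [9:0] imm=0 = #0

bnz #0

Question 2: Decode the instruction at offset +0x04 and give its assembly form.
bnz #-6

off 0x04: read db fa as big → 0xdbfa
  op=0xdbfa>>10=0x36 ⇒ bnz (J)
  imm: (w>>0)&0x3ff=0x3fa (s10→-6) → #-6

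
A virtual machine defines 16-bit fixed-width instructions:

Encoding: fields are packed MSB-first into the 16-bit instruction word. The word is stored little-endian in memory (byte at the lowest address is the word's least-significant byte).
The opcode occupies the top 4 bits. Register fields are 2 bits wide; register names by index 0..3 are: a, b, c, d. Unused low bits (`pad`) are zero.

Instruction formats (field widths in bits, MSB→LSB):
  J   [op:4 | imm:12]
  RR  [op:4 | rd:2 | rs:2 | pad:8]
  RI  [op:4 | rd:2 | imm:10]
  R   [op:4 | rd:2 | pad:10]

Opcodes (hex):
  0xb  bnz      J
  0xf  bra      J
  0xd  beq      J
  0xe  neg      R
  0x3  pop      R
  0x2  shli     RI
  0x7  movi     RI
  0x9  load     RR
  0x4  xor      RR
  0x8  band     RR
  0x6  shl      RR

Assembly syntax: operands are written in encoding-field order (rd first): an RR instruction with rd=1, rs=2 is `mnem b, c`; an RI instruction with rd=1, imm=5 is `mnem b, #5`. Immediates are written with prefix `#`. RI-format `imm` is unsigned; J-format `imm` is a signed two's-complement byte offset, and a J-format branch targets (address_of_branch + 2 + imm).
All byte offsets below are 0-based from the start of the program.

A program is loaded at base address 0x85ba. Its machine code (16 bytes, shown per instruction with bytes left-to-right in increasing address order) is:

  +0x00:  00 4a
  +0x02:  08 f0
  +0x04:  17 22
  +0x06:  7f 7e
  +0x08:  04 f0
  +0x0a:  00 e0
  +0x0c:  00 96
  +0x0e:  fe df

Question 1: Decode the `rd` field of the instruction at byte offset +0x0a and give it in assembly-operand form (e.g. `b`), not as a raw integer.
a

@+0a  little-endian(00 e0) = 0xe000
  top 4b → 0xe → neg [R]
  [11:10] rd=0 = a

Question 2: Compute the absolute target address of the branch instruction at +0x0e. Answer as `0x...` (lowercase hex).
0x85c8

[0e] fe df → 0xdffe
  opcode bits[15:12]=0xd: beq/J
  imm: (w>>0)&0xfff=0xffe (s12→-2) → #-2
  target = base 0x85ba + off 0x0e + 2 + imm -2 = 0x85c8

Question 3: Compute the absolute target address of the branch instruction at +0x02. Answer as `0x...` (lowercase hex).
+0x02: 08 f0 ⇒ word 0xf008 (little)
  opcode bits[15:12]=0xf: bra/J
  imm@[11:0]=0x8 ⇒ #8
  target = base 0x85ba + off 0x02 + 2 + imm 8 = 0x85c6

0x85c6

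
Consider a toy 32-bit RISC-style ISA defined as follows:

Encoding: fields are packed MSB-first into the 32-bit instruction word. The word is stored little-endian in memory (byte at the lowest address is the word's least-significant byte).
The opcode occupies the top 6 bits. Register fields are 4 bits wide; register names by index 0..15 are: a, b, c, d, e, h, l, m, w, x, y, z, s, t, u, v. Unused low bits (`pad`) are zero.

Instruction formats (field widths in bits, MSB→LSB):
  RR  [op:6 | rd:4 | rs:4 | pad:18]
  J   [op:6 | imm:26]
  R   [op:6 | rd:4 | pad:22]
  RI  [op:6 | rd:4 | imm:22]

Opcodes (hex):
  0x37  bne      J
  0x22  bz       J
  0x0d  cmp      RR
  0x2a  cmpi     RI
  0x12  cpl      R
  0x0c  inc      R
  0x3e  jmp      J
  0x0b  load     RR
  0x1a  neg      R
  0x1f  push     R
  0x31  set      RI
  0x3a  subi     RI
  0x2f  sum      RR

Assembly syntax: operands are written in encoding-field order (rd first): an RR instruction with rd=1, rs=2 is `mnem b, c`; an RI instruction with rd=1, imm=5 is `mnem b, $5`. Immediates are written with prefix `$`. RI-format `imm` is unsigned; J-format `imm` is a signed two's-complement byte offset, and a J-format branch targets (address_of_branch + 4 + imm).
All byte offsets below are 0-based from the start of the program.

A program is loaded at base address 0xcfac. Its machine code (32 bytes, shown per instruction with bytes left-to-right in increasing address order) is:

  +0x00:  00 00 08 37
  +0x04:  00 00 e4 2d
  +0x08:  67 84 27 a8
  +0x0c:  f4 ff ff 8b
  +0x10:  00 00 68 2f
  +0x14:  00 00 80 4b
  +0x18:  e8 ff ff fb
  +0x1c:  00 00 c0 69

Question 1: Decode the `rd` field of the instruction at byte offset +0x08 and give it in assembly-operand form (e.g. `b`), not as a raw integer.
@+08  little-endian(67 84 27 a8) = 0xa8278467
  opcode bits[31:26]=0x2a: cmpi/RI
  [25:22] rd=0 = a
  [21:0] imm=2589799 = $2589799

a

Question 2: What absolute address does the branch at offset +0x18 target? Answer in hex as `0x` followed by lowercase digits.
+0x18: e8 ff ff fb ⇒ word 0xfbffffe8 (little)
  opcode bits[31:26]=0x3e: jmp/J
  [25:0] imm=67108840 (s26→-24) = $-24
  target = base 0xcfac + off 0x18 + 4 + imm -24 = 0xcfb0

0xcfb0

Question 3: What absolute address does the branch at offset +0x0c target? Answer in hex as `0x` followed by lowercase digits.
[0c] f4 ff ff 8b → 0x8bfffff4
  op=0x8bfffff4>>26=0x22 ⇒ bz (J)
  imm@[25:0]=0x3fffff4 (s26→-12) ⇒ $-12
  target = base 0xcfac + off 0x0c + 4 + imm -12 = 0xcfb0

0xcfb0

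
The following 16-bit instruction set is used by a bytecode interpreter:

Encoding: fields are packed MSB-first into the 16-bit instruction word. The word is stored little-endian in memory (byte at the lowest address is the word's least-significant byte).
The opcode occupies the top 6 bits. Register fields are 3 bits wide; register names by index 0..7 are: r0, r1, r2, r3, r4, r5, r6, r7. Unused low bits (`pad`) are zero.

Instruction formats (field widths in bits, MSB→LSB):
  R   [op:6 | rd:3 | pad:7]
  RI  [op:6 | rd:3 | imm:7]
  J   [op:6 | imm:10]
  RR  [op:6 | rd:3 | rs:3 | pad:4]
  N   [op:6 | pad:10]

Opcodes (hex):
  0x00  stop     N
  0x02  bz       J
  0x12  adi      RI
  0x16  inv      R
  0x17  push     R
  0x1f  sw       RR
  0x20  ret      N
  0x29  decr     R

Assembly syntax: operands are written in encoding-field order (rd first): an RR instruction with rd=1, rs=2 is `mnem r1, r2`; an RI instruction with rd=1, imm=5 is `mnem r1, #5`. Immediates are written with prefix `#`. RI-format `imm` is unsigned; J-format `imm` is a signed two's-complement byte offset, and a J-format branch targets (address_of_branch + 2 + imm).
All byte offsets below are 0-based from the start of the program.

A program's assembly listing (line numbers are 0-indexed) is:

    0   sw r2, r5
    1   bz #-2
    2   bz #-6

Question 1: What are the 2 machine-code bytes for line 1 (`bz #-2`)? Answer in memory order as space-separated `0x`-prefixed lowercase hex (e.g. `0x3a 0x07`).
1. bz fields op=0x2:6|imm=-2:10 → word 0bfeh → fe 0b

0xfe 0x0b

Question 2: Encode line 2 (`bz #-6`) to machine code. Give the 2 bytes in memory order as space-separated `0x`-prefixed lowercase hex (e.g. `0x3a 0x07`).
0xfa 0x0b

L2: bz op=0x2:6|imm=-6:10 ⇒ 0x0bfa ⇒ little fa 0b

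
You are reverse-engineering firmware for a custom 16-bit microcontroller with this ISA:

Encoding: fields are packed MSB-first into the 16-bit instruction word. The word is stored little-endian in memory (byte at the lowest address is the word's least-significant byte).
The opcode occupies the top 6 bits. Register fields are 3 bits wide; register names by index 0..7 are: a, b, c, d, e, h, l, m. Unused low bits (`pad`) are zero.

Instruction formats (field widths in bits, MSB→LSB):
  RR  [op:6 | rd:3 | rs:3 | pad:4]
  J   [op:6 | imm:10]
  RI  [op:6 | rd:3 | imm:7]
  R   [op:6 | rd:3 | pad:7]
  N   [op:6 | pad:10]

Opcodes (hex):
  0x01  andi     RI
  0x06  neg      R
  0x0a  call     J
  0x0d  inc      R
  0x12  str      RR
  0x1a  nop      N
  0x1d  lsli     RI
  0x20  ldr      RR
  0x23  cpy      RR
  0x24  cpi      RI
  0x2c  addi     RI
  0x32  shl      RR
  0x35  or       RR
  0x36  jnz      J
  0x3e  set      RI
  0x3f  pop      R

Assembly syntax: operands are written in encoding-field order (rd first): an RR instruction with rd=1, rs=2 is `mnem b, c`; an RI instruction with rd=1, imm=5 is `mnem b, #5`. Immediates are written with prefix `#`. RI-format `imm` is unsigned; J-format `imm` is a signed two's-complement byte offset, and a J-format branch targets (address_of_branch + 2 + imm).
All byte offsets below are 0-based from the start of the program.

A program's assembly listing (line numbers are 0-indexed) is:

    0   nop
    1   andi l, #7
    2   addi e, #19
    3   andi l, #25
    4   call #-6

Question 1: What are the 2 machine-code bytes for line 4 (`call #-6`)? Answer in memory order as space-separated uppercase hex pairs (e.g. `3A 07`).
4. call fields op=0xa:6|imm=-6:10 → word 2bfah → fa 2b

FA 2B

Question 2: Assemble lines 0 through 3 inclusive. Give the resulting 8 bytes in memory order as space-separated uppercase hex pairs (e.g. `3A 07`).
00 68 07 07 13 B2 19 07

L0: nop op=0x1a:6|pad=0:10 ⇒ 0x6800 ⇒ little 00 68
L1: andi op=0x1:6|rd=6:3|imm=7:7 ⇒ 0x0707 ⇒ little 07 07
L2: addi op=0x2c:6|rd=4:3|imm=19:7 ⇒ 0xb213 ⇒ little 13 b2
L3: andi op=0x1:6|rd=6:3|imm=25:7 ⇒ 0x0719 ⇒ little 19 07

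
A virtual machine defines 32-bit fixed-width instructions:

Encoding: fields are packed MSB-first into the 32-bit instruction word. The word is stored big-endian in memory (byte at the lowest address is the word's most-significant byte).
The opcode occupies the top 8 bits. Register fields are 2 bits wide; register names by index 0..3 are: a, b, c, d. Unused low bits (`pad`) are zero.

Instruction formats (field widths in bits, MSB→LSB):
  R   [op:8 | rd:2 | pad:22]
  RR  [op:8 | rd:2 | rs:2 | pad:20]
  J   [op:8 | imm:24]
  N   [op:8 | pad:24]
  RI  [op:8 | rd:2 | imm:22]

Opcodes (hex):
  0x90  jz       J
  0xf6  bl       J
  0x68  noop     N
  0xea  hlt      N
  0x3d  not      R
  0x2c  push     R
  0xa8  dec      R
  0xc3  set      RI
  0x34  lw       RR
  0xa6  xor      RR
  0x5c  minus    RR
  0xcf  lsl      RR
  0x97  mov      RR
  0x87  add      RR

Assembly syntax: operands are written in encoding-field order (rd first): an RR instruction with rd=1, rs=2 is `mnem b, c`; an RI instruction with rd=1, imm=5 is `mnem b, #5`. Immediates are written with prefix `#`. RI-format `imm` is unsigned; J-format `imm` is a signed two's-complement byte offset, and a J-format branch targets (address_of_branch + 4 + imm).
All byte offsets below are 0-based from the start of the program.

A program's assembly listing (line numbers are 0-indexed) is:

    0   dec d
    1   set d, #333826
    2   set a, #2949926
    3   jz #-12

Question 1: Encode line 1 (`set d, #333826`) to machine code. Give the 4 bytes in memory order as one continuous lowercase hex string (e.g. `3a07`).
L1: set op=0xc3:8|rd=3:2|imm=333826:22 ⇒ 0xc3c51802 ⇒ big c3 c5 18 02

c3c51802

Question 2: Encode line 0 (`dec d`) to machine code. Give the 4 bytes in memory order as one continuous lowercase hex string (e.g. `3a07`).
line 0 (dec): pack op=0xa8:8|rd=3:2|pad=0:22 = 0xa8c00000; big→ a8 c0 00 00

a8c00000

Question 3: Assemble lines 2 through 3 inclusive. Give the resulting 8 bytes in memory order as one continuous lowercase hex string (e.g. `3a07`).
line 2 (set): pack op=0xc3:8|rd=0:2|imm=2949926:22 = 0xc32d0326; big→ c3 2d 03 26
line 3 (jz): pack op=0x90:8|imm=-12:24 = 0x90fffff4; big→ 90 ff ff f4

c32d032690fffff4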